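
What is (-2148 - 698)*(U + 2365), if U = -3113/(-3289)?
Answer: -2013311628/299 ≈ -6.7335e+6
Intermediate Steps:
U = 283/299 (U = -3113*(-1/3289) = 283/299 ≈ 0.94649)
(-2148 - 698)*(U + 2365) = (-2148 - 698)*(283/299 + 2365) = -2846*707418/299 = -2013311628/299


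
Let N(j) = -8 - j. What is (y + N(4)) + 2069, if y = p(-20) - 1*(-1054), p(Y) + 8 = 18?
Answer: 3121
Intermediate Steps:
p(Y) = 10 (p(Y) = -8 + 18 = 10)
y = 1064 (y = 10 - 1*(-1054) = 10 + 1054 = 1064)
(y + N(4)) + 2069 = (1064 + (-8 - 1*4)) + 2069 = (1064 + (-8 - 4)) + 2069 = (1064 - 12) + 2069 = 1052 + 2069 = 3121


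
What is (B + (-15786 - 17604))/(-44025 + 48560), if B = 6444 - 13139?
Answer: -8017/907 ≈ -8.8390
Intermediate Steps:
B = -6695
(B + (-15786 - 17604))/(-44025 + 48560) = (-6695 + (-15786 - 17604))/(-44025 + 48560) = (-6695 - 33390)/4535 = -40085*1/4535 = -8017/907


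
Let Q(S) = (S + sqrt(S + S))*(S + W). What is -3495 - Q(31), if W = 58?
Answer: -6254 - 89*sqrt(62) ≈ -6954.8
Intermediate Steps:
Q(S) = (58 + S)*(S + sqrt(2)*sqrt(S)) (Q(S) = (S + sqrt(S + S))*(S + 58) = (S + sqrt(2*S))*(58 + S) = (S + sqrt(2)*sqrt(S))*(58 + S) = (58 + S)*(S + sqrt(2)*sqrt(S)))
-3495 - Q(31) = -3495 - (31**2 + 58*31 + sqrt(2)*31**(3/2) + 58*sqrt(2)*sqrt(31)) = -3495 - (961 + 1798 + sqrt(2)*(31*sqrt(31)) + 58*sqrt(62)) = -3495 - (961 + 1798 + 31*sqrt(62) + 58*sqrt(62)) = -3495 - (2759 + 89*sqrt(62)) = -3495 + (-2759 - 89*sqrt(62)) = -6254 - 89*sqrt(62)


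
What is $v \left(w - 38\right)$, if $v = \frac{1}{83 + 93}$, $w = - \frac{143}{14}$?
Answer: $- \frac{675}{2464} \approx -0.27394$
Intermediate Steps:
$w = - \frac{143}{14}$ ($w = \left(-143\right) \frac{1}{14} = - \frac{143}{14} \approx -10.214$)
$v = \frac{1}{176} \approx 0.0056818$
$v \left(w - 38\right) = \frac{- \frac{143}{14} - 38}{176} = \frac{1}{176} \left(- \frac{675}{14}\right) = - \frac{675}{2464}$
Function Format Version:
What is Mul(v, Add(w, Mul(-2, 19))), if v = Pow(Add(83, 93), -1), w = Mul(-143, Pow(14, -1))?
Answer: Rational(-675, 2464) ≈ -0.27394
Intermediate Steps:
w = Rational(-143, 14) (w = Mul(-143, Rational(1, 14)) = Rational(-143, 14) ≈ -10.214)
v = Rational(1, 176) (v = Pow(176, -1) = Rational(1, 176) ≈ 0.0056818)
Mul(v, Add(w, Mul(-2, 19))) = Mul(Rational(1, 176), Add(Rational(-143, 14), Mul(-2, 19))) = Mul(Rational(1, 176), Add(Rational(-143, 14), -38)) = Mul(Rational(1, 176), Rational(-675, 14)) = Rational(-675, 2464)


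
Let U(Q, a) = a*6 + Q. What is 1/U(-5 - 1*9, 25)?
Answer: 1/136 ≈ 0.0073529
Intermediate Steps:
U(Q, a) = Q + 6*a (U(Q, a) = 6*a + Q = Q + 6*a)
1/U(-5 - 1*9, 25) = 1/((-5 - 1*9) + 6*25) = 1/((-5 - 9) + 150) = 1/(-14 + 150) = 1/136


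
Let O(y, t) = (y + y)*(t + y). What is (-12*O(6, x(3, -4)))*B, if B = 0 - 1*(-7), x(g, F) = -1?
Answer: -5040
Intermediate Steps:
O(y, t) = 2*y*(t + y) (O(y, t) = (2*y)*(t + y) = 2*y*(t + y))
B = 7 (B = 0 + 7 = 7)
(-12*O(6, x(3, -4)))*B = -24*6*(-1 + 6)*7 = -24*6*5*7 = -12*60*7 = -720*7 = -5040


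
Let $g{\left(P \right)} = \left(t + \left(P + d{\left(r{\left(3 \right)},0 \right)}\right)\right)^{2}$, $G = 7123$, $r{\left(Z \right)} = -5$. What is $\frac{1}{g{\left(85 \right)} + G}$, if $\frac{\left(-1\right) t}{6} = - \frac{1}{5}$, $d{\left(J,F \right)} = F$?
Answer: $\frac{25}{363836} \approx 6.8712 \cdot 10^{-5}$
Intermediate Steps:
$t = \frac{6}{5}$ ($t = - 6 \left(- \frac{1}{5}\right) = - 6 \left(\left(-1\right) \frac{1}{5}\right) = \left(-6\right) \left(- \frac{1}{5}\right) = \frac{6}{5} \approx 1.2$)
$g{\left(P \right)} = \left(\frac{6}{5} + P\right)^{2}$ ($g{\left(P \right)} = \left(\frac{6}{5} + \left(P + 0\right)\right)^{2} = \left(\frac{6}{5} + P\right)^{2}$)
$\frac{1}{g{\left(85 \right)} + G} = \frac{1}{\frac{\left(6 + 5 \cdot 85\right)^{2}}{25} + 7123} = \frac{1}{\frac{\left(6 + 425\right)^{2}}{25} + 7123} = \frac{1}{\frac{431^{2}}{25} + 7123} = \frac{1}{\frac{1}{25} \cdot 185761 + 7123} = \frac{1}{\frac{185761}{25} + 7123} = \frac{1}{\frac{363836}{25}} = \frac{25}{363836}$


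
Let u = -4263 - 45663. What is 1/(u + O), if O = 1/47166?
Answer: -47166/2354809715 ≈ -2.0030e-5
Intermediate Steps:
u = -49926
O = 1/47166 ≈ 2.1202e-5
1/(u + O) = 1/(-49926 + 1/47166) = 1/(-2354809715/47166) = -47166/2354809715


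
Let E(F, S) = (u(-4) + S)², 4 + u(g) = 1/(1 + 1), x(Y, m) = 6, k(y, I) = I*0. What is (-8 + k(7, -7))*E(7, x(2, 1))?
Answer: -50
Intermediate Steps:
k(y, I) = 0
u(g) = -7/2 (u(g) = -4 + 1/(1 + 1) = -4 + 1/2 = -4 + ½ = -7/2)
E(F, S) = (-7/2 + S)²
(-8 + k(7, -7))*E(7, x(2, 1)) = (-8 + 0)*((-7 + 2*6)²/4) = -2*(-7 + 12)² = -2*5² = -2*25 = -8*25/4 = -50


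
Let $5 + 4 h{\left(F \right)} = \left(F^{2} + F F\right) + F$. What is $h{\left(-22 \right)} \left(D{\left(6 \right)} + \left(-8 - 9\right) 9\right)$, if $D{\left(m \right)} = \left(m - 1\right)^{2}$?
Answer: $-30112$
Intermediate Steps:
$h{\left(F \right)} = - \frac{5}{4} + \frac{F^{2}}{2} + \frac{F}{4}$ ($h{\left(F \right)} = - \frac{5}{4} + \frac{\left(F^{2} + F F\right) + F}{4} = - \frac{5}{4} + \frac{\left(F^{2} + F^{2}\right) + F}{4} = - \frac{5}{4} + \frac{2 F^{2} + F}{4} = - \frac{5}{4} + \frac{F + 2 F^{2}}{4} = - \frac{5}{4} + \left(\frac{F^{2}}{2} + \frac{F}{4}\right) = - \frac{5}{4} + \frac{F^{2}}{2} + \frac{F}{4}$)
$D{\left(m \right)} = \left(-1 + m\right)^{2}$
$h{\left(-22 \right)} \left(D{\left(6 \right)} + \left(-8 - 9\right) 9\right) = \left(- \frac{5}{4} + \frac{\left(-22\right)^{2}}{2} + \frac{1}{4} \left(-22\right)\right) \left(\left(-1 + 6\right)^{2} + \left(-8 - 9\right) 9\right) = \left(- \frac{5}{4} + \frac{1}{2} \cdot 484 - \frac{11}{2}\right) \left(5^{2} - 153\right) = \left(- \frac{5}{4} + 242 - \frac{11}{2}\right) \left(25 - 153\right) = \frac{941}{4} \left(-128\right) = -30112$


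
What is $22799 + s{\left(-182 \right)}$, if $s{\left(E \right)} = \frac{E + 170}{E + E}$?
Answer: $\frac{2074712}{91} \approx 22799.0$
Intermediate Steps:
$s{\left(E \right)} = \frac{170 + E}{2 E}$
$22799 + s{\left(-182 \right)} = 22799 + \frac{170 - 182}{2 \left(-182\right)} = 22799 + \frac{1}{2} \left(- \frac{1}{182}\right) \left(-12\right) = 22799 + \frac{3}{91} = \frac{2074712}{91}$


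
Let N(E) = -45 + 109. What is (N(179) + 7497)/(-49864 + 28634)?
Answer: -7561/21230 ≈ -0.35615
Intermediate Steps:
N(E) = 64
(N(179) + 7497)/(-49864 + 28634) = (64 + 7497)/(-49864 + 28634) = 7561/(-21230) = 7561*(-1/21230) = -7561/21230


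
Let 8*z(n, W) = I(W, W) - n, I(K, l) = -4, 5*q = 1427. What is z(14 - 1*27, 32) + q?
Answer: 11461/40 ≈ 286.52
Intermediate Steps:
q = 1427/5 (q = (⅕)*1427 = 1427/5 ≈ 285.40)
z(n, W) = -½ - n/8 (z(n, W) = (-4 - n)/8 = -½ - n/8)
z(14 - 1*27, 32) + q = (-½ - (14 - 1*27)/8) + 1427/5 = (-½ - (14 - 27)/8) + 1427/5 = (-½ - ⅛*(-13)) + 1427/5 = (-½ + 13/8) + 1427/5 = 9/8 + 1427/5 = 11461/40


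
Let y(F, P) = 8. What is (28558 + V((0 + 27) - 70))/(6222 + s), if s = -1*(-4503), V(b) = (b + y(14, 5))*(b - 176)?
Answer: 3293/975 ≈ 3.3774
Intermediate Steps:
V(b) = (-176 + b)*(8 + b) (V(b) = (b + 8)*(b - 176) = (8 + b)*(-176 + b) = (-176 + b)*(8 + b))
s = 4503
(28558 + V((0 + 27) - 70))/(6222 + s) = (28558 + (-1408 + ((0 + 27) - 70)**2 - 168*((0 + 27) - 70)))/(6222 + 4503) = (28558 + (-1408 + (27 - 70)**2 - 168*(27 - 70)))/10725 = (28558 + (-1408 + (-43)**2 - 168*(-43)))*(1/10725) = (28558 + (-1408 + 1849 + 7224))*(1/10725) = (28558 + 7665)*(1/10725) = 36223*(1/10725) = 3293/975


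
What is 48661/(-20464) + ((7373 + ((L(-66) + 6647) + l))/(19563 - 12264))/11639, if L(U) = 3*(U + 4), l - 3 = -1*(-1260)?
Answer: -4133591956313/1738479440304 ≈ -2.3777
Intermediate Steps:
l = 1263 (l = 3 - 1*(-1260) = 3 + 1260 = 1263)
L(U) = 12 + 3*U (L(U) = 3*(4 + U) = 12 + 3*U)
48661/(-20464) + ((7373 + ((L(-66) + 6647) + l))/(19563 - 12264))/11639 = 48661/(-20464) + ((7373 + (((12 + 3*(-66)) + 6647) + 1263))/(19563 - 12264))/11639 = 48661*(-1/20464) + ((7373 + (((12 - 198) + 6647) + 1263))/7299)*(1/11639) = -48661/20464 + ((7373 + ((-186 + 6647) + 1263))*(1/7299))*(1/11639) = -48661/20464 + ((7373 + (6461 + 1263))*(1/7299))*(1/11639) = -48661/20464 + ((7373 + 7724)*(1/7299))*(1/11639) = -48661/20464 + (15097*(1/7299))*(1/11639) = -48661/20464 + (15097/7299)*(1/11639) = -48661/20464 + 15097/84953061 = -4133591956313/1738479440304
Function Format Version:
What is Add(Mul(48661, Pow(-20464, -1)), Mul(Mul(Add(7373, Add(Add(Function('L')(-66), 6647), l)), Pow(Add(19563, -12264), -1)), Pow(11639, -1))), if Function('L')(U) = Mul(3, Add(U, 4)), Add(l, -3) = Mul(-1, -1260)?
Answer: Rational(-4133591956313, 1738479440304) ≈ -2.3777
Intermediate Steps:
l = 1263 (l = Add(3, Mul(-1, -1260)) = Add(3, 1260) = 1263)
Function('L')(U) = Add(12, Mul(3, U)) (Function('L')(U) = Mul(3, Add(4, U)) = Add(12, Mul(3, U)))
Add(Mul(48661, Pow(-20464, -1)), Mul(Mul(Add(7373, Add(Add(Function('L')(-66), 6647), l)), Pow(Add(19563, -12264), -1)), Pow(11639, -1))) = Add(Mul(48661, Pow(-20464, -1)), Mul(Mul(Add(7373, Add(Add(Add(12, Mul(3, -66)), 6647), 1263)), Pow(Add(19563, -12264), -1)), Pow(11639, -1))) = Add(Mul(48661, Rational(-1, 20464)), Mul(Mul(Add(7373, Add(Add(Add(12, -198), 6647), 1263)), Pow(7299, -1)), Rational(1, 11639))) = Add(Rational(-48661, 20464), Mul(Mul(Add(7373, Add(Add(-186, 6647), 1263)), Rational(1, 7299)), Rational(1, 11639))) = Add(Rational(-48661, 20464), Mul(Mul(Add(7373, Add(6461, 1263)), Rational(1, 7299)), Rational(1, 11639))) = Add(Rational(-48661, 20464), Mul(Mul(Add(7373, 7724), Rational(1, 7299)), Rational(1, 11639))) = Add(Rational(-48661, 20464), Mul(Mul(15097, Rational(1, 7299)), Rational(1, 11639))) = Add(Rational(-48661, 20464), Mul(Rational(15097, 7299), Rational(1, 11639))) = Add(Rational(-48661, 20464), Rational(15097, 84953061)) = Rational(-4133591956313, 1738479440304)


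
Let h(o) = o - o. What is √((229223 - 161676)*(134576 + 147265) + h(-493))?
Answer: √19037514027 ≈ 1.3798e+5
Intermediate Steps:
h(o) = 0
√((229223 - 161676)*(134576 + 147265) + h(-493)) = √((229223 - 161676)*(134576 + 147265) + 0) = √(67547*281841 + 0) = √(19037514027 + 0) = √19037514027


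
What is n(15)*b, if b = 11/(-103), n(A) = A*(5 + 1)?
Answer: -990/103 ≈ -9.6116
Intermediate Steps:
n(A) = 6*A (n(A) = A*6 = 6*A)
b = -11/103 (b = 11*(-1/103) = -11/103 ≈ -0.10680)
n(15)*b = (6*15)*(-11/103) = 90*(-11/103) = -990/103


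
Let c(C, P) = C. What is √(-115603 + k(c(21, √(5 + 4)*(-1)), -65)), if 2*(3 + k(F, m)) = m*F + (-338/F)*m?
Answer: I*√204210174/42 ≈ 340.24*I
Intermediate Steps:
k(F, m) = -3 + F*m/2 - 169*m/F (k(F, m) = -3 + (m*F + (-338/F)*m)/2 = -3 + (F*m - 338*m/F)/2 = -3 + (F*m/2 - 169*m/F) = -3 + F*m/2 - 169*m/F)
√(-115603 + k(c(21, √(5 + 4)*(-1)), -65)) = √(-115603 + (-3 + (½)*21*(-65) - 169*(-65)/21)) = √(-115603 + (-3 - 1365/2 - 169*(-65)*1/21)) = √(-115603 + (-3 - 1365/2 + 10985/21)) = √(-115603 - 6821/42) = √(-4862147/42) = I*√204210174/42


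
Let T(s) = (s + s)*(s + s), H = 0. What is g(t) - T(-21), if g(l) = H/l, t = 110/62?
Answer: -1764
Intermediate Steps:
T(s) = 4*s**2 (T(s) = (2*s)*(2*s) = 4*s**2)
t = 55/31 (t = 110*(1/62) = 55/31 ≈ 1.7742)
g(l) = 0 (g(l) = 0/l = 0)
g(t) - T(-21) = 0 - 4*(-21)**2 = 0 - 4*441 = 0 - 1*1764 = 0 - 1764 = -1764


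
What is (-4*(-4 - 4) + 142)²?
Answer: 30276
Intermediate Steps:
(-4*(-4 - 4) + 142)² = (-4*(-8) + 142)² = (32 + 142)² = 174² = 30276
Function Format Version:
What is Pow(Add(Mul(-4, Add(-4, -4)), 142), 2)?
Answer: 30276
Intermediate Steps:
Pow(Add(Mul(-4, Add(-4, -4)), 142), 2) = Pow(Add(Mul(-4, -8), 142), 2) = Pow(Add(32, 142), 2) = Pow(174, 2) = 30276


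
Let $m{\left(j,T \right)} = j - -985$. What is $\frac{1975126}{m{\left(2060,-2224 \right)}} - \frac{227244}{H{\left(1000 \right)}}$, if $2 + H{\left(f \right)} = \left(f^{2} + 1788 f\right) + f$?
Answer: $\frac{917988417628}{1415416485} \approx 648.56$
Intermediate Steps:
$m{\left(j,T \right)} = 985 + j$ ($m{\left(j,T \right)} = j + 985 = 985 + j$)
$H{\left(f \right)} = -2 + f^{2} + 1789 f$ ($H{\left(f \right)} = -2 + \left(\left(f^{2} + 1788 f\right) + f\right) = -2 + \left(f^{2} + 1789 f\right) = -2 + f^{2} + 1789 f$)
$\frac{1975126}{m{\left(2060,-2224 \right)}} - \frac{227244}{H{\left(1000 \right)}} = \frac{1975126}{985 + 2060} - \frac{227244}{-2 + 1000^{2} + 1789 \cdot 1000} = \frac{1975126}{3045} - \frac{227244}{-2 + 1000000 + 1789000} = 1975126 \cdot \frac{1}{3045} - \frac{227244}{2788998} = \frac{1975126}{3045} - \frac{37874}{464833} = \frac{917988417628}{1415416485}$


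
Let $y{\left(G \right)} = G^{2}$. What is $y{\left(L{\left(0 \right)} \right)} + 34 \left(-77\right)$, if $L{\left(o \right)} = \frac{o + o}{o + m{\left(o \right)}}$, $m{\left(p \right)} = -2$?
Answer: $-2618$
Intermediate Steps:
$L{\left(o \right)} = \frac{2 o}{-2 + o}$ ($L{\left(o \right)} = \frac{o + o}{o - 2} = \frac{2 o}{-2 + o}$)
$y{\left(L{\left(0 \right)} \right)} + 34 \left(-77\right) = \left(2 \cdot 0 \frac{1}{-2 + 0}\right)^{2} + 34 \left(-77\right) = \left(2 \cdot 0 \frac{1}{-2}\right)^{2} - 2618 = \left(2 \cdot 0 \left(- \frac{1}{2}\right)\right)^{2} - 2618 = 0^{2} - 2618 = 0 - 2618 = -2618$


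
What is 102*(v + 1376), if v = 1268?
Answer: 269688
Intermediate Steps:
102*(v + 1376) = 102*(1268 + 1376) = 102*2644 = 269688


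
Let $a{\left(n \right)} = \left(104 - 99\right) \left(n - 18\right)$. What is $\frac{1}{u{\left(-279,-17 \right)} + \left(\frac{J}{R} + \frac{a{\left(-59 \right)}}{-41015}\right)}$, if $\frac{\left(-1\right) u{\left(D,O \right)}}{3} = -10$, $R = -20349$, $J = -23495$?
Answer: $\frac{166922847}{5201981768} \approx 0.032088$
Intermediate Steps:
$a{\left(n \right)} = -90 + 5 n$ ($a{\left(n \right)} = 5 \left(-18 + n\right) = -90 + 5 n$)
$u{\left(D,O \right)} = 30$ ($u{\left(D,O \right)} = \left(-3\right) \left(-10\right) = 30$)
$\frac{1}{u{\left(-279,-17 \right)} + \left(\frac{J}{R} + \frac{a{\left(-59 \right)}}{-41015}\right)} = \frac{1}{30 + \left(- \frac{23495}{-20349} + \frac{-90 + 5 \left(-59\right)}{-41015}\right)} = \frac{1}{30 + \left(\left(-23495\right) \left(- \frac{1}{20349}\right) + \left(-90 - 295\right) \left(- \frac{1}{41015}\right)\right)} = \frac{1}{30 + \left(\frac{23495}{20349} - - \frac{77}{8203}\right)} = \frac{1}{30 + \left(\frac{23495}{20349} + \frac{77}{8203}\right)} = \frac{1}{30 + \frac{194296358}{166922847}} = \frac{1}{\frac{5201981768}{166922847}} = \frac{166922847}{5201981768}$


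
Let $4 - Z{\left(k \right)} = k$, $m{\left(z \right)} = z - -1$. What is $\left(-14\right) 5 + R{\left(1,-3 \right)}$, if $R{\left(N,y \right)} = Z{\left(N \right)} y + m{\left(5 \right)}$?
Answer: $-73$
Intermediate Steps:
$m{\left(z \right)} = 1 + z$ ($m{\left(z \right)} = z + 1 = 1 + z$)
$Z{\left(k \right)} = 4 - k$
$R{\left(N,y \right)} = 6 + y \left(4 - N\right)$ ($R{\left(N,y \right)} = \left(4 - N\right) y + \left(1 + 5\right) = y \left(4 - N\right) + 6 = 6 + y \left(4 - N\right)$)
$\left(-14\right) 5 + R{\left(1,-3 \right)} = \left(-14\right) 5 + \left(6 - - 3 \left(-4 + 1\right)\right) = -70 + \left(6 - \left(-3\right) \left(-3\right)\right) = -70 + \left(6 - 9\right) = -70 - 3 = -73$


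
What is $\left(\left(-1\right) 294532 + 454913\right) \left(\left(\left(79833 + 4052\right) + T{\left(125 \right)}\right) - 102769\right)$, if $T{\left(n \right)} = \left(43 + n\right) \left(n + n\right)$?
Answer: $3707367196$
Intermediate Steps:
$T{\left(n \right)} = 2 n \left(43 + n\right)$ ($T{\left(n \right)} = \left(43 + n\right) 2 n = 2 n \left(43 + n\right)$)
$\left(\left(-1\right) 294532 + 454913\right) \left(\left(\left(79833 + 4052\right) + T{\left(125 \right)}\right) - 102769\right) = \left(\left(-1\right) 294532 + 454913\right) \left(\left(\left(79833 + 4052\right) + 2 \cdot 125 \left(43 + 125\right)\right) - 102769\right) = \left(-294532 + 454913\right) \left(\left(83885 + 2 \cdot 125 \cdot 168\right) - 102769\right) = 160381 \left(\left(83885 + 42000\right) - 102769\right) = 160381 \left(125885 - 102769\right) = 160381 \cdot 23116 = 3707367196$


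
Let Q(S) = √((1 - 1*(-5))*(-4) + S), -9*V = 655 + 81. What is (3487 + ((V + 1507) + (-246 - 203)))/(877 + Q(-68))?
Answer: 35228213/6922989 - 80338*I*√23/6922989 ≈ 5.0886 - 0.055653*I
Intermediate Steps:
V = -736/9 (V = -(655 + 81)/9 = -⅑*736 = -736/9 ≈ -81.778)
Q(S) = √(-24 + S) (Q(S) = √((1 + 5)*(-4) + S) = √(6*(-4) + S) = √(-24 + S))
(3487 + ((V + 1507) + (-246 - 203)))/(877 + Q(-68)) = (3487 + ((-736/9 + 1507) + (-246 - 203)))/(877 + √(-24 - 68)) = (3487 + (12827/9 - 449))/(877 + √(-92)) = (3487 + 8786/9)/(877 + 2*I*√23) = 40169/(9*(877 + 2*I*√23))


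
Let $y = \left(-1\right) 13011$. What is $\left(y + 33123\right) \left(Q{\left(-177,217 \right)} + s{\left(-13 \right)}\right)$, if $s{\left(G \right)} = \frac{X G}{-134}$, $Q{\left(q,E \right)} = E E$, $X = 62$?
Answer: $\frac{63460720992}{67} \approx 9.4718 \cdot 10^{8}$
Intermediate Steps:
$Q{\left(q,E \right)} = E^{2}$
$y = -13011$
$s{\left(G \right)} = - \frac{31 G}{67}$ ($s{\left(G \right)} = \frac{62 G}{-134} = 62 G \left(- \frac{1}{134}\right) = - \frac{31 G}{67}$)
$\left(y + 33123\right) \left(Q{\left(-177,217 \right)} + s{\left(-13 \right)}\right) = \left(-13011 + 33123\right) \left(217^{2} - - \frac{403}{67}\right) = 20112 \left(47089 + \frac{403}{67}\right) = 20112 \cdot \frac{3155366}{67} = \frac{63460720992}{67}$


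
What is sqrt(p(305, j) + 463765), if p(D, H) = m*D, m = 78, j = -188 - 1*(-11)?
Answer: sqrt(487555) ≈ 698.25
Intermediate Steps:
j = -177 (j = -188 + 11 = -177)
p(D, H) = 78*D
sqrt(p(305, j) + 463765) = sqrt(78*305 + 463765) = sqrt(23790 + 463765) = sqrt(487555)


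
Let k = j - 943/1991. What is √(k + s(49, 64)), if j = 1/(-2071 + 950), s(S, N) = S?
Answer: √241726105335495/2231911 ≈ 6.9660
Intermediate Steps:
j = -1/1121 (j = 1/(-1121) = -1/1121 ≈ -0.00089206)
k = -1059094/2231911 (k = -1/1121 - 943/1991 = -1059094/2231911 ≈ -0.47452)
√(k + s(49, 64)) = √(-1059094/2231911 + 49) = √(108304545/2231911) = √241726105335495/2231911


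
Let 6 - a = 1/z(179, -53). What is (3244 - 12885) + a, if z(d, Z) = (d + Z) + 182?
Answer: -2967581/308 ≈ -9635.0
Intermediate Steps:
z(d, Z) = 182 + Z + d (z(d, Z) = (Z + d) + 182 = 182 + Z + d)
a = 1847/308 (a = 6 - 1/(182 - 53 + 179) = 6 - 1/308 = 1847/308 ≈ 5.9967)
(3244 - 12885) + a = (3244 - 12885) + 1847/308 = -9641 + 1847/308 = -2967581/308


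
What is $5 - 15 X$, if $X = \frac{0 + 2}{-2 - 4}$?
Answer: $10$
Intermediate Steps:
$X = - \frac{1}{3}$ ($X = \frac{2}{-2 - 4} = \frac{2}{-6} = 2 \left(- \frac{1}{6}\right) = - \frac{1}{3} \approx -0.33333$)
$5 - 15 X = 5 - -5 = 5 + 5 = 10$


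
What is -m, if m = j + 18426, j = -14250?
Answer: -4176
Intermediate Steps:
m = 4176 (m = -14250 + 18426 = 4176)
-m = -1*4176 = -4176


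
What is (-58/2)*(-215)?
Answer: 6235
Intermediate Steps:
(-58/2)*(-215) = ((1/2)*(-58))*(-215) = -29*(-215) = 6235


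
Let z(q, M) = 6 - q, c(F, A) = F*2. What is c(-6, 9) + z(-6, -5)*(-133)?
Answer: -1608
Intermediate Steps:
c(F, A) = 2*F
c(-6, 9) + z(-6, -5)*(-133) = 2*(-6) + (6 - 1*(-6))*(-133) = -12 + (6 + 6)*(-133) = -12 + 12*(-133) = -12 - 1596 = -1608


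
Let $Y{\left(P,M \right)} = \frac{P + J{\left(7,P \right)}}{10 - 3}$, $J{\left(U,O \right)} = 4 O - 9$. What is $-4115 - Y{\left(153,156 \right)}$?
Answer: $-4223$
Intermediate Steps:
$J{\left(U,O \right)} = -9 + 4 O$
$Y{\left(P,M \right)} = - \frac{9}{7} + \frac{5 P}{7}$ ($Y{\left(P,M \right)} = \frac{P + \left(-9 + 4 P\right)}{10 - 3} = \frac{-9 + 5 P}{7} = \left(-9 + 5 P\right) \frac{1}{7} = - \frac{9}{7} + \frac{5 P}{7}$)
$-4115 - Y{\left(153,156 \right)} = -4115 - \left(- \frac{9}{7} + \frac{5}{7} \cdot 153\right) = -4115 - \left(- \frac{9}{7} + \frac{765}{7}\right) = -4115 - 108 = -4223$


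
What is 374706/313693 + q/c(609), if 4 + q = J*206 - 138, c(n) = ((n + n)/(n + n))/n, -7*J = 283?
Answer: -1618154851266/313693 ≈ -5.1584e+6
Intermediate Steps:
J = -283/7 (J = -⅐*283 = -283/7 ≈ -40.429)
c(n) = 1/n (c(n) = ((2*n)/((2*n)))/n = ((2*n)*(1/(2*n)))/n = 1/n)
q = -59292/7 (q = -4 + (-283/7*206 - 138) = -4 + (-58298/7 - 138) = -4 - 59264/7 = -59292/7 ≈ -8470.3)
374706/313693 + q/c(609) = 374706/313693 - 59292/(7*(1/609)) = 374706*(1/313693) - 59292/(7*1/609) = 374706/313693 - 59292/7*609 = 374706/313693 - 5158404 = -1618154851266/313693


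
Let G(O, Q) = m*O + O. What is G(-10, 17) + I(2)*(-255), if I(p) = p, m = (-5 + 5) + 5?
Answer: -570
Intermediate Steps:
m = 5 (m = 0 + 5 = 5)
G(O, Q) = 6*O (G(O, Q) = 5*O + O = 6*O)
G(-10, 17) + I(2)*(-255) = 6*(-10) + 2*(-255) = -60 - 510 = -570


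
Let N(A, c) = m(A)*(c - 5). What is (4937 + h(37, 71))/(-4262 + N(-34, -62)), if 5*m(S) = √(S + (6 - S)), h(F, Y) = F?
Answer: -264989850/227044583 + 833145*√6/227044583 ≈ -1.1581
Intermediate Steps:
m(S) = √6/5 (m(S) = √(S + (6 - S))/5 = √6/5)
N(A, c) = √6*(-5 + c)/5 (N(A, c) = (√6/5)*(c - 5) = (√6/5)*(-5 + c) = √6*(-5 + c)/5)
(4937 + h(37, 71))/(-4262 + N(-34, -62)) = (4937 + 37)/(-4262 + √6*(-5 - 62)/5) = 4974/(-4262 + (⅕)*√6*(-67)) = 4974/(-4262 - 67*√6/5)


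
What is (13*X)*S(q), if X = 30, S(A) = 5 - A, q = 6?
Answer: -390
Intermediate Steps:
(13*X)*S(q) = (13*30)*(5 - 1*6) = 390*(5 - 6) = 390*(-1) = -390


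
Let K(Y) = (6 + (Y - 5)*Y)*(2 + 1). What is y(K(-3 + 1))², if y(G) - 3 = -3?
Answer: 0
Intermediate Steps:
K(Y) = 18 + 3*Y*(-5 + Y) (K(Y) = (6 + (-5 + Y)*Y)*3 = (6 + Y*(-5 + Y))*3 = 18 + 3*Y*(-5 + Y))
y(G) = 0 (y(G) = 3 - 3 = 0)
y(K(-3 + 1))² = 0² = 0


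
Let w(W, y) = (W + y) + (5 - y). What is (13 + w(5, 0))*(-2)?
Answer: -46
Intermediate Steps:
w(W, y) = 5 + W
(13 + w(5, 0))*(-2) = (13 + (5 + 5))*(-2) = (13 + 10)*(-2) = 23*(-2) = -46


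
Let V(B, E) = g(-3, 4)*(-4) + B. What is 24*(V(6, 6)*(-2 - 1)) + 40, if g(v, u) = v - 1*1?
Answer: -1544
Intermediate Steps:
g(v, u) = -1 + v (g(v, u) = v - 1 = -1 + v)
V(B, E) = 16 + B (V(B, E) = (-1 - 3)*(-4) + B = -4*(-4) + B = 16 + B)
24*(V(6, 6)*(-2 - 1)) + 40 = 24*((16 + 6)*(-2 - 1)) + 40 = 24*(22*(-3)) + 40 = 24*(-66) + 40 = -1584 + 40 = -1544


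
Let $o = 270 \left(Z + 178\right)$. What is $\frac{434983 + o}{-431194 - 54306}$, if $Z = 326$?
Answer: $- \frac{571063}{485500} \approx -1.1762$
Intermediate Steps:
$o = 136080$ ($o = 270 \left(326 + 178\right) = 270 \cdot 504 = 136080$)
$\frac{434983 + o}{-431194 - 54306} = \frac{434983 + 136080}{-431194 - 54306} = \frac{571063}{-431194 + \left(-188675 + 134369\right)} = \frac{571063}{-431194 - 54306} = \frac{571063}{-485500} = 571063 \left(- \frac{1}{485500}\right) = - \frac{571063}{485500}$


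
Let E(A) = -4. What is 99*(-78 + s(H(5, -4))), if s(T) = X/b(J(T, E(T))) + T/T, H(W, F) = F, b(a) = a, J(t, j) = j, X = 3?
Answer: -30789/4 ≈ -7697.3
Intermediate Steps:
s(T) = 1/4 (s(T) = 3/(-4) + T/T = 3*(-1/4) + 1 = -3/4 + 1 = 1/4)
99*(-78 + s(H(5, -4))) = 99*(-78 + 1/4) = 99*(-311/4) = -30789/4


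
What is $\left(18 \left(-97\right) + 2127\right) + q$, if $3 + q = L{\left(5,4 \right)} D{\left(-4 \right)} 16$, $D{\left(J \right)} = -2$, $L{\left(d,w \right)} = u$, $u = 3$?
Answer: $282$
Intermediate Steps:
$L{\left(d,w \right)} = 3$
$q = -99$ ($q = -3 + 3 \left(-2\right) 16 = -3 - 96 = -99$)
$\left(18 \left(-97\right) + 2127\right) + q = \left(18 \left(-97\right) + 2127\right) - 99 = \left(-1746 + 2127\right) - 99 = 381 - 99 = 282$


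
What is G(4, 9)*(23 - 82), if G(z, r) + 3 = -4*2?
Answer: 649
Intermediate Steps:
G(z, r) = -11 (G(z, r) = -3 - 4*2 = -3 - 8 = -11)
G(4, 9)*(23 - 82) = -11*(23 - 82) = -11*(-59) = 649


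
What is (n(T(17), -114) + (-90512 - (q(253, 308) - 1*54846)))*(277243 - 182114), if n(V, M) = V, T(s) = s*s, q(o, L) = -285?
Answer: -3338266868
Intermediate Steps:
T(s) = s**2
(n(T(17), -114) + (-90512 - (q(253, 308) - 1*54846)))*(277243 - 182114) = (17**2 + (-90512 - (-285 - 1*54846)))*(277243 - 182114) = (289 + (-90512 - (-285 - 54846)))*95129 = (289 + (-90512 - 1*(-55131)))*95129 = (289 + (-90512 + 55131))*95129 = (289 - 35381)*95129 = -35092*95129 = -3338266868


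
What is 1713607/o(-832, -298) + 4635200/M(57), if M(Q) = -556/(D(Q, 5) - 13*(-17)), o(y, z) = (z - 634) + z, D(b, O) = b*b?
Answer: -4946112471373/170970 ≈ -2.8930e+7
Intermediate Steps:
D(b, O) = b²
o(y, z) = -634 + 2*z (o(y, z) = (-634 + z) + z = -634 + 2*z)
M(Q) = -556/(221 + Q²) (M(Q) = -556/(Q² - 13*(-17)) = -556/(Q² + 221) = -556/(221 + Q²))
1713607/o(-832, -298) + 4635200/M(57) = 1713607/(-634 + 2*(-298)) + 4635200/((-556/(221 + 57²))) = 1713607/(-634 - 596) + 4635200/((-556/(221 + 3249))) = 1713607/(-1230) + 4635200/((-556/3470)) = 1713607*(-1/1230) + 4635200/((-556*1/3470)) = -1713607/1230 + 4635200/(-278/1735) = -1713607/1230 + 4635200*(-1735/278) = -1713607/1230 - 4021036000/139 = -4946112471373/170970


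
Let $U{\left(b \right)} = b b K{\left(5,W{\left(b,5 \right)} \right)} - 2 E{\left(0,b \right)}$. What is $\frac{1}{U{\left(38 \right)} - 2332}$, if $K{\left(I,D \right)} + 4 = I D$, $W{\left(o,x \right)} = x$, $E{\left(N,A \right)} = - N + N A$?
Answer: $\frac{1}{27992} \approx 3.5724 \cdot 10^{-5}$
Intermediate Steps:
$E{\left(N,A \right)} = - N + A N$
$K{\left(I,D \right)} = -4 + D I$ ($K{\left(I,D \right)} = -4 + I D = -4 + D I$)
$U{\left(b \right)} = 21 b^{2}$ ($U{\left(b \right)} = b b \left(-4 + 5 \cdot 5\right) - 2 \cdot 0 \left(-1 + b\right) = b^{2} \left(-4 + 25\right) - 0 = b^{2} \cdot 21 + 0 = 21 b^{2} + 0 = 21 b^{2}$)
$\frac{1}{U{\left(38 \right)} - 2332} = \frac{1}{21 \cdot 38^{2} - 2332} = \frac{1}{21 \cdot 1444 - 2332} = \frac{1}{30324 - 2332} = \frac{1}{27992}$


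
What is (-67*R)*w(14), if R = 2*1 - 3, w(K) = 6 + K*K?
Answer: 13534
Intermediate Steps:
w(K) = 6 + K**2
R = -1 (R = 2 - 3 = -1)
(-67*R)*w(14) = (-67*(-1))*(6 + 14**2) = 67*(6 + 196) = 67*202 = 13534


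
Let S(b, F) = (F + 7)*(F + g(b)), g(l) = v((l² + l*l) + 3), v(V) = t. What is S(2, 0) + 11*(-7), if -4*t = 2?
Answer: -161/2 ≈ -80.500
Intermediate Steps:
t = -½ (t = -¼*2 = -½ ≈ -0.50000)
v(V) = -½
g(l) = -½
S(b, F) = (7 + F)*(-½ + F) (S(b, F) = (F + 7)*(F - ½) = (7 + F)*(-½ + F))
S(2, 0) + 11*(-7) = (-7/2 + 0² + (13/2)*0) + 11*(-7) = (-7/2 + 0 + 0) - 77 = -7/2 - 77 = -161/2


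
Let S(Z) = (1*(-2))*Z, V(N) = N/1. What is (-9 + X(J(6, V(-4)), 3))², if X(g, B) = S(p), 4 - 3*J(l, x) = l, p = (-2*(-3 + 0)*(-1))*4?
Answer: 1521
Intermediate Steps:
V(N) = N (V(N) = N*1 = N)
p = -24 (p = (-2*(-3)*(-1))*4 = (6*(-1))*4 = -6*4 = -24)
S(Z) = -2*Z
J(l, x) = 4/3 - l/3
X(g, B) = 48 (X(g, B) = -2*(-24) = 48)
(-9 + X(J(6, V(-4)), 3))² = (-9 + 48)² = 39² = 1521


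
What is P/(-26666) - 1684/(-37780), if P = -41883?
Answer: 406811321/251860370 ≈ 1.6152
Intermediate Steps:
P/(-26666) - 1684/(-37780) = -41883/(-26666) - 1684/(-37780) = -41883*(-1/26666) - 1684*(-1/37780) = 41883/26666 + 421/9445 = 406811321/251860370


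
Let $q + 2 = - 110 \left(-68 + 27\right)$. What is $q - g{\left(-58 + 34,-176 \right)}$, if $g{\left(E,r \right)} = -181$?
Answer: $4689$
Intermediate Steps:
$q = 4508$ ($q = -2 - 110 \left(-68 + 27\right) = -2 - -4510 = -2 + 4510 = 4508$)
$q - g{\left(-58 + 34,-176 \right)} = 4508 - -181 = 4508 + 181 = 4689$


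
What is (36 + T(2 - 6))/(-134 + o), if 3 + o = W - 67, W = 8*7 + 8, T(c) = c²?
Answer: -13/35 ≈ -0.37143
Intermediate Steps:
W = 64 (W = 56 + 8 = 64)
o = -6 (o = -3 + (64 - 67) = -3 - 3 = -6)
(36 + T(2 - 6))/(-134 + o) = (36 + (2 - 6)²)/(-134 - 6) = (36 + (-4)²)/(-140) = (36 + 16)*(-1/140) = 52*(-1/140) = -13/35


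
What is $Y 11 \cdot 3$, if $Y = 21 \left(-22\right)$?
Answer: $-15246$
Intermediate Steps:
$Y = -462$
$Y 11 \cdot 3 = - 462 \cdot 11 \cdot 3 = \left(-462\right) 33 = -15246$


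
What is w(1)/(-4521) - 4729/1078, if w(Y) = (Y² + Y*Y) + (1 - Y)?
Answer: -1943815/443058 ≈ -4.3873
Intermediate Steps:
w(Y) = 1 - Y + 2*Y² (w(Y) = (Y² + Y²) + (1 - Y) = 2*Y² + (1 - Y) = 1 - Y + 2*Y²)
w(1)/(-4521) - 4729/1078 = (1 - 1*1 + 2*1²)/(-4521) - 4729/1078 = (1 - 1 + 2*1)*(-1/4521) - 4729*1/1078 = (1 - 1 + 2)*(-1/4521) - 4729/1078 = 2*(-1/4521) - 4729/1078 = -2/4521 - 4729/1078 = -1943815/443058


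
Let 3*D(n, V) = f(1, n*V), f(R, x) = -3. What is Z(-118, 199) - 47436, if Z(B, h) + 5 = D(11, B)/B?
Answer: -5598037/118 ≈ -47441.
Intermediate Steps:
D(n, V) = -1 (D(n, V) = (1/3)*(-3) = -1)
Z(B, h) = -5 - 1/B
Z(-118, 199) - 47436 = (-5 - 1/(-118)) - 47436 = (-5 - 1*(-1/118)) - 47436 = (-5 + 1/118) - 47436 = -589/118 - 47436 = -5598037/118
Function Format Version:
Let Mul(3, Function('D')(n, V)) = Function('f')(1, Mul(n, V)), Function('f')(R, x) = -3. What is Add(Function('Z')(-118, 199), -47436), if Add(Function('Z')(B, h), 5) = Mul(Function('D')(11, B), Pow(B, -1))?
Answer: Rational(-5598037, 118) ≈ -47441.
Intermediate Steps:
Function('D')(n, V) = -1 (Function('D')(n, V) = Mul(Rational(1, 3), -3) = -1)
Function('Z')(B, h) = Add(-5, Mul(-1, Pow(B, -1)))
Add(Function('Z')(-118, 199), -47436) = Add(Add(-5, Mul(-1, Pow(-118, -1))), -47436) = Add(Add(-5, Mul(-1, Rational(-1, 118))), -47436) = Add(Add(-5, Rational(1, 118)), -47436) = Add(Rational(-589, 118), -47436) = Rational(-5598037, 118)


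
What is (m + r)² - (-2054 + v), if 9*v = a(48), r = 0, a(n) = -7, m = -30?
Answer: 26593/9 ≈ 2954.8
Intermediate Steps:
v = -7/9 (v = (⅑)*(-7) = -7/9 ≈ -0.77778)
(m + r)² - (-2054 + v) = (-30 + 0)² - (-2054 - 7/9) = (-30)² - 1*(-18493/9) = 900 + 18493/9 = 26593/9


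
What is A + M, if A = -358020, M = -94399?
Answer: -452419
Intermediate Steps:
A + M = -358020 - 94399 = -452419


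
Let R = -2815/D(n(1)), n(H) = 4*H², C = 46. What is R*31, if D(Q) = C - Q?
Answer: -87265/42 ≈ -2077.7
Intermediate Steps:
D(Q) = 46 - Q
R = -2815/42 (R = -2815/(46 - 4*1²) = -2815/(46 - 4) = -2815/42 ≈ -67.024)
R*31 = -2815/42*31 = -87265/42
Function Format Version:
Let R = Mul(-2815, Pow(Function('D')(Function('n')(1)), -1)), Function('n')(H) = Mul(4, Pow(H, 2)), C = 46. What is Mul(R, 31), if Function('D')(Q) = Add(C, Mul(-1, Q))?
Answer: Rational(-87265, 42) ≈ -2077.7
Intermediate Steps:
Function('D')(Q) = Add(46, Mul(-1, Q))
R = Rational(-2815, 42) (R = Mul(-2815, Pow(Add(46, Mul(-1, Mul(4, Pow(1, 2)))), -1)) = Mul(-2815, Pow(Add(46, Mul(-1, Mul(4, 1))), -1)) = Mul(-2815, Pow(Add(46, Mul(-1, 4)), -1)) = Mul(-2815, Pow(Add(46, -4), -1)) = Mul(-2815, Pow(42, -1)) = Mul(-2815, Rational(1, 42)) = Rational(-2815, 42) ≈ -67.024)
Mul(R, 31) = Mul(Rational(-2815, 42), 31) = Rational(-87265, 42)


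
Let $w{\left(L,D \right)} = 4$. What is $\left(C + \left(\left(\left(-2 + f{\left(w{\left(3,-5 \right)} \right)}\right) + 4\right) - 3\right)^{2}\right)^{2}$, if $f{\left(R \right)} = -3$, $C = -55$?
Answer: $1521$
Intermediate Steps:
$\left(C + \left(\left(\left(-2 + f{\left(w{\left(3,-5 \right)} \right)}\right) + 4\right) - 3\right)^{2}\right)^{2} = \left(-55 + \left(\left(\left(-2 - 3\right) + 4\right) - 3\right)^{2}\right)^{2} = \left(-55 + \left(\left(-5 + 4\right) - 3\right)^{2}\right)^{2} = \left(-55 + \left(-1 - 3\right)^{2}\right)^{2} = \left(-55 + \left(-4\right)^{2}\right)^{2} = \left(-55 + 16\right)^{2} = \left(-39\right)^{2} = 1521$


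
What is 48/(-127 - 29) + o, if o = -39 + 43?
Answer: 48/13 ≈ 3.6923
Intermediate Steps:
o = 4
48/(-127 - 29) + o = 48/(-127 - 29) + 4 = 48/(-156) + 4 = 48*(-1/156) + 4 = -4/13 + 4 = 48/13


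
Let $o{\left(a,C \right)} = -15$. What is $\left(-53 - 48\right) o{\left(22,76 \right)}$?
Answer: $1515$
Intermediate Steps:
$\left(-53 - 48\right) o{\left(22,76 \right)} = \left(-53 - 48\right) \left(-15\right) = \left(-101\right) \left(-15\right) = 1515$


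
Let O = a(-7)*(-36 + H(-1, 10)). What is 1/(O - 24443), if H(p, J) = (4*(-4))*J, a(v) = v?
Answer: -1/23071 ≈ -4.3344e-5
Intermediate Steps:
H(p, J) = -16*J
O = 1372 (O = -7*(-36 - 16*10) = -7*(-36 - 160) = -7*(-196) = 1372)
1/(O - 24443) = 1/(1372 - 24443) = 1/(-23071) = -1/23071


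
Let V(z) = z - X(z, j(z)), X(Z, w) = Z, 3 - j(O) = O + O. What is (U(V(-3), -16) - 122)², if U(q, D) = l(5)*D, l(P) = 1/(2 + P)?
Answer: 756900/49 ≈ 15447.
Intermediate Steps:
j(O) = 3 - 2*O (j(O) = 3 - (O + O) = 3 - 2*O)
V(z) = 0 (V(z) = z - z = 0)
U(q, D) = D/7 (U(q, D) = D/(2 + 5) = D/7)
(U(V(-3), -16) - 122)² = ((⅐)*(-16) - 122)² = (-16/7 - 122)² = (-870/7)² = 756900/49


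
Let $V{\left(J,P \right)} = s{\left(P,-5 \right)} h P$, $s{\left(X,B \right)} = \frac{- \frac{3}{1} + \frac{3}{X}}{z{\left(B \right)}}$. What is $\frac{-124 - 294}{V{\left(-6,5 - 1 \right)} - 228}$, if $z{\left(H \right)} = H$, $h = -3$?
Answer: $\frac{2090}{1167} \approx 1.7909$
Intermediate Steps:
$s{\left(X,B \right)} = \frac{-3 + \frac{3}{X}}{B}$ ($s{\left(X,B \right)} = \frac{- \frac{3}{1} + \frac{3}{X}}{B} = \frac{\left(-3\right) 1 + \frac{3}{X}}{B} = \frac{-3 + \frac{3}{X}}{B}$)
$V{\left(J,P \right)} = \frac{9}{5} - \frac{9 P}{5}$ ($V{\left(J,P \right)} = \frac{3 \left(1 - P\right)}{\left(-5\right) P} \left(-3\right) P = 3 \left(- \frac{1}{5}\right) \frac{1}{P} \left(1 - P\right) \left(-3\right) P = - \frac{3 \left(1 - P\right)}{5 P} \left(-3\right) P = \frac{9 \left(1 - P\right)}{5 P} P = \frac{9}{5} - \frac{9 P}{5}$)
$\frac{-124 - 294}{V{\left(-6,5 - 1 \right)} - 228} = \frac{-124 - 294}{\left(\frac{9}{5} - \frac{9 \left(5 - 1\right)}{5}\right) - 228} = - \frac{418}{\left(\frac{9}{5} - \frac{36}{5}\right) - 228} = - \frac{418}{- \frac{27}{5} - 228} = - \frac{418}{- \frac{1167}{5}} = \left(-418\right) \left(- \frac{5}{1167}\right) = \frac{2090}{1167}$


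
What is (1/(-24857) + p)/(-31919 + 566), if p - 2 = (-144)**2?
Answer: -171828155/259780507 ≈ -0.66144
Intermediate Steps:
p = 20738 (p = 2 + (-144)**2 = 2 + 20736 = 20738)
(1/(-24857) + p)/(-31919 + 566) = (1/(-24857) + 20738)/(-31919 + 566) = (-1/24857 + 20738)/(-31353) = (515484465/24857)*(-1/31353) = -171828155/259780507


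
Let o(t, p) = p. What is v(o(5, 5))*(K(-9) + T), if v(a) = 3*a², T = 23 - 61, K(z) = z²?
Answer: 3225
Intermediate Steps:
T = -38
v(o(5, 5))*(K(-9) + T) = (3*5²)*((-9)² - 38) = (3*25)*(81 - 38) = 75*43 = 3225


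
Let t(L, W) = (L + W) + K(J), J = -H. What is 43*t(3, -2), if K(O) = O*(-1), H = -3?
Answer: -86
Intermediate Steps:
J = 3 (J = -1*(-3) = 3)
K(O) = -O
t(L, W) = -3 + L + W (t(L, W) = (L + W) - 1*3 = (L + W) - 3 = -3 + L + W)
43*t(3, -2) = 43*(-3 + 3 - 2) = 43*(-2) = -86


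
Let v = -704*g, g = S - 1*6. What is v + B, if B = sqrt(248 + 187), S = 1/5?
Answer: 20416/5 + sqrt(435) ≈ 4104.1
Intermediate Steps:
S = 1/5 ≈ 0.20000
g = -29/5 (g = 1/5 - 1*6 = 1/5 - 6 = -29/5 ≈ -5.8000)
B = sqrt(435) ≈ 20.857
v = 20416/5 (v = -704*(-29/5) = 20416/5 ≈ 4083.2)
v + B = 20416/5 + sqrt(435)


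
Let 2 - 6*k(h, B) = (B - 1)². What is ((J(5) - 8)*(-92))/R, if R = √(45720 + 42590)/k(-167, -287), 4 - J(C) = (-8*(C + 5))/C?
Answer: 7630664*√88310/44155 ≈ 51356.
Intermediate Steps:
k(h, B) = ⅓ - (-1 + B)²/6 (k(h, B) = ⅓ - (B - 1)²/6 = ⅓ - (-1 + B)²/6)
J(C) = 4 - (-40 - 8*C)/C (J(C) = 4 - (-8*(C + 5))/C = 4 - (-8*(5 + C))/C = 4 - (-40 - 8*C)/C)
R = -3*√88310/41471 (R = √(45720 + 42590)/(⅓ - (-1 - 287)²/6) = √88310/(⅓ - ⅙*(-288)²) = √88310/(⅓ - ⅙*82944) = √88310/(⅓ - 13824) = √88310/(-41471/3) = √88310*(-3/41471) = -3*√88310/41471 ≈ -0.021497)
((J(5) - 8)*(-92))/R = (((12 + 40/5) - 8)*(-92))/((-3*√88310/41471)) = (((12 + 40*(⅕)) - 8)*(-92))*(-41471*√88310/264930) = (((12 + 8) - 8)*(-92))*(-41471*√88310/264930) = ((20 - 8)*(-92))*(-41471*√88310/264930) = (12*(-92))*(-41471*√88310/264930) = -(-7630664)*√88310/44155 = 7630664*√88310/44155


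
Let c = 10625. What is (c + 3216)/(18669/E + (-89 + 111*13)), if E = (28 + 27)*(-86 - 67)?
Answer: 38824005/3791747 ≈ 10.239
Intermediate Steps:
E = -8415 (E = 55*(-153) = -8415)
(c + 3216)/(18669/E + (-89 + 111*13)) = (10625 + 3216)/(18669/(-8415) + (-89 + 111*13)) = 13841/(18669*(-1/8415) + (-89 + 1443)) = 13841/(-6223/2805 + 1354) = 13841/(3791747/2805) = 13841*(2805/3791747) = 38824005/3791747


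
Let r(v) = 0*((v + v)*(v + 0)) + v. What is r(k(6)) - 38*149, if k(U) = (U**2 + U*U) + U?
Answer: -5584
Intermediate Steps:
k(U) = U + 2*U**2 (k(U) = (U**2 + U**2) + U = 2*U**2 + U = U + 2*U**2)
r(v) = v (r(v) = 0*((2*v)*v) + v = 0*(2*v**2) + v = 0 + v = v)
r(k(6)) - 38*149 = 6*(1 + 2*6) - 38*149 = 6*(1 + 12) - 5662 = 6*13 - 5662 = 78 - 5662 = -5584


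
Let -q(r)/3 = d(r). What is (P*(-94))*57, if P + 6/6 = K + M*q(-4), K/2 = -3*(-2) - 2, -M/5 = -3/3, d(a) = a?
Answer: -358986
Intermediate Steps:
M = 5 (M = -(-15)/3 = -5*(-1) = 5)
K = 8 (K = 2*(-3*(-2) - 2) = 2*(6 - 2) = 2*4 = 8)
q(r) = -3*r
P = 67 (P = -1 + (8 + 5*(-3*(-4))) = -1 + (8 + 5*12) = -1 + (8 + 60) = -1 + 68 = 67)
(P*(-94))*57 = (67*(-94))*57 = -6298*57 = -358986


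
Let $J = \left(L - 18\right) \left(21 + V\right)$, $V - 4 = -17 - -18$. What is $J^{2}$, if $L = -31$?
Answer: $1623076$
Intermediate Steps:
$V = 5$ ($V = 4 - -1 = 4 + \left(-17 + 18\right) = 4 + 1 = 5$)
$J = -1274$ ($J = \left(-31 - 18\right) \left(21 + 5\right) = \left(-49\right) 26 = -1274$)
$J^{2} = \left(-1274\right)^{2} = 1623076$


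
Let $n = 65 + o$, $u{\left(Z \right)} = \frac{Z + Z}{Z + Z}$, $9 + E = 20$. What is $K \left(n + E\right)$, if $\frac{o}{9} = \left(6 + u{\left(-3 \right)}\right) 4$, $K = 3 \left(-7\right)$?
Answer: $-6888$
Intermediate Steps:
$E = 11$ ($E = -9 + 20 = 11$)
$u{\left(Z \right)} = 1$ ($u{\left(Z \right)} = \frac{2 Z}{2 Z} = 2 Z \frac{1}{2 Z} = 1$)
$K = -21$
$o = 252$ ($o = 9 \left(6 + 1\right) 4 = 9 \cdot 7 \cdot 4 = 9 \cdot 28 = 252$)
$n = 317$ ($n = 65 + 252 = 317$)
$K \left(n + E\right) = - 21 \left(317 + 11\right) = \left(-21\right) 328 = -6888$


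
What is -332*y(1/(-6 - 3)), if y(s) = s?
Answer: 332/9 ≈ 36.889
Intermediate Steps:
-332*y(1/(-6 - 3)) = -332/(-6 - 3) = -332/(-9) = -332*(-1/9) = 332/9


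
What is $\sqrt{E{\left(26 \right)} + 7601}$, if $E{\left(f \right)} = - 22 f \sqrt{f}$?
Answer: $\sqrt{7601 - 572 \sqrt{26}} \approx 68.442$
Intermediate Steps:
$E{\left(f \right)} = - 22 f^{\frac{3}{2}}$
$\sqrt{E{\left(26 \right)} + 7601} = \sqrt{- 22 \cdot 26^{\frac{3}{2}} + 7601} = \sqrt{- 22 \cdot 26 \sqrt{26} + 7601} = \sqrt{- 572 \sqrt{26} + 7601} = \sqrt{7601 - 572 \sqrt{26}}$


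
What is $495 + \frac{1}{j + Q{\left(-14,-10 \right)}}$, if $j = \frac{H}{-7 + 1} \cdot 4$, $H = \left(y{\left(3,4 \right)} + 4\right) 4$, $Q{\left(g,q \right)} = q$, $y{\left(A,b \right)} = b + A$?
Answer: $\frac{58407}{118} \approx 494.97$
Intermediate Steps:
$y{\left(A,b \right)} = A + b$
$H = 44$ ($H = \left(\left(3 + 4\right) + 4\right) 4 = \left(7 + 4\right) 4 = 11 \cdot 4 = 44$)
$j = - \frac{88}{3}$ ($j = \frac{44}{-7 + 1} \cdot 4 = \frac{44}{-6} \cdot 4 = 44 \left(- \frac{1}{6}\right) 4 = \left(- \frac{22}{3}\right) 4 = - \frac{88}{3} \approx -29.333$)
$495 + \frac{1}{j + Q{\left(-14,-10 \right)}} = 495 + \frac{1}{- \frac{88}{3} - 10} = 495 + \frac{1}{- \frac{118}{3}} = 495 - \frac{3}{118} = \frac{58407}{118}$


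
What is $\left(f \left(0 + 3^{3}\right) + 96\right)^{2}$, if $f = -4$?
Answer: $144$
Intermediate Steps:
$\left(f \left(0 + 3^{3}\right) + 96\right)^{2} = \left(- 4 \left(0 + 3^{3}\right) + 96\right)^{2} = \left(- 4 \left(0 + 27\right) + 96\right)^{2} = \left(\left(-4\right) 27 + 96\right)^{2} = \left(-108 + 96\right)^{2} = \left(-12\right)^{2} = 144$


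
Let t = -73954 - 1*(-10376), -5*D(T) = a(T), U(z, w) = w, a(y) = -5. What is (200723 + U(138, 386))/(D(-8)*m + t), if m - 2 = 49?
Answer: -201109/63527 ≈ -3.1657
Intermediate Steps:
m = 51 (m = 2 + 49 = 51)
D(T) = 1 (D(T) = -1/5*(-5) = 1)
t = -63578 (t = -73954 + 10376 = -63578)
(200723 + U(138, 386))/(D(-8)*m + t) = (200723 + 386)/(1*51 - 63578) = 201109/(51 - 63578) = 201109/(-63527) = 201109*(-1/63527) = -201109/63527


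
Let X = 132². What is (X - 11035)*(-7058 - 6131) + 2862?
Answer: -84261659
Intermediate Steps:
X = 17424
(X - 11035)*(-7058 - 6131) + 2862 = (17424 - 11035)*(-7058 - 6131) + 2862 = 6389*(-13189) + 2862 = -84264521 + 2862 = -84261659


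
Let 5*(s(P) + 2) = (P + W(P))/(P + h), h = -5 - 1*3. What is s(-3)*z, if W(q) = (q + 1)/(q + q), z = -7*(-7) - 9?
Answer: -2576/33 ≈ -78.061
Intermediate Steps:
z = 40 (z = 49 - 9 = 40)
W(q) = (1 + q)/(2*q) (W(q) = (1 + q)/((2*q)) = (1 + q)*(1/(2*q)) = (1 + q)/(2*q))
h = -8 (h = -5 - 3 = -8)
s(P) = -2 + (P + (1 + P)/(2*P))/(5*(-8 + P)) (s(P) = -2 + ((P + (1 + P)/(2*P))/(P - 8))/5 = -2 + ((P + (1 + P)/(2*P))/(-8 + P))/5 = -2 + (P + (1 + P)/(2*P))/(5*(-8 + P)))
s(-3)*z = ((1/10)*(1 - 18*(-3)**2 + 161*(-3))/(-3*(-8 - 3)))*40 = ((1/10)*(-1/3)*(1 - 18*9 - 483)/(-11))*40 = ((1/10)*(-1/3)*(-1/11)*(1 - 162 - 483))*40 = ((1/10)*(-1/3)*(-1/11)*(-644))*40 = -322/165*40 = -2576/33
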